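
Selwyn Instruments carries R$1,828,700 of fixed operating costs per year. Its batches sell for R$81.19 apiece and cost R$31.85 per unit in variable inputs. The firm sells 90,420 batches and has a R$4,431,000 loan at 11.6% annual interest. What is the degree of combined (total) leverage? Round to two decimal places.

2.11

Contribution at this volume is 90,420 × R$49.34 = R$4,461,322.80.
Operating income = contribution − fixed costs = R$4,461,322.80 − R$1,828,700 = R$2,632,622.80. Interest = R$513,996.00, so EBIT − I = R$2,118,626.80.
DCL = contribution ÷ (EBIT − I) = R$4,461,322.80 ÷ R$2,118,626.80 = 2.1058.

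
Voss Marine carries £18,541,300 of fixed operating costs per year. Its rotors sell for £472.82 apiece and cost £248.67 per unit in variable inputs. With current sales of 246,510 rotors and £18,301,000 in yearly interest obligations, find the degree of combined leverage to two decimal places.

3.00

Contribution at this volume is 246,510 × £224.15 = £55,255,216.50.
Operating income = contribution − fixed costs = £55,255,216.50 − £18,541,300 = £36,713,916.50. Interest = £18,301,000.00, so EBIT − I = £18,412,916.50.
DCL = contribution ÷ (EBIT − I) = £55,255,216.50 ÷ £18,412,916.50 = 3.0009.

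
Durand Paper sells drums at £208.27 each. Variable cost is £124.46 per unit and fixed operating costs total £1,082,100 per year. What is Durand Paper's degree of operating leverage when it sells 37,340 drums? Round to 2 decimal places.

1.53

Contribution at this volume is 37,340 × £83.81 = £3,129,465.40.
Subtracting fixed costs: EBIT = £3,129,465.40 − £1,082,100 = £2,047,365.40.
So DOL = total CM / EBIT = £3,129,465.40 / £2,047,365.40 = 1.5285.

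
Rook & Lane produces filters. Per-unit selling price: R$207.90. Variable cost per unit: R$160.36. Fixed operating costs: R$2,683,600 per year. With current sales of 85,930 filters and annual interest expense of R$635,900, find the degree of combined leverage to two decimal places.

5.34

Contribution at this volume is 85,930 × R$47.54 = R$4,085,112.20.
EBIT = R$4,085,112.20 − R$2,683,600 = R$1,401,512.20. Interest = R$635,900.00, so EBIT − I = R$765,612.20.
DCL = contribution ÷ (EBIT − I) = R$4,085,112.20 ÷ R$765,612.20 = 5.3357.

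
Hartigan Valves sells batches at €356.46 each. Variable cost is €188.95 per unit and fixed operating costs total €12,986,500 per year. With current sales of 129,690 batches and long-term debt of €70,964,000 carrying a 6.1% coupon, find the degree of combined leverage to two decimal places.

4.93

At 129,690 units, contribution = 129,690 × €167.51 = €21,724,371.90.
Subtracting fixed costs: EBIT = €21,724,371.90 − €12,986,500 = €8,737,871.90. Interest = €4,328,804.00, so EBIT − I = €4,409,067.90.
DCL = contribution ÷ (EBIT − I) = €21,724,371.90 ÷ €4,409,067.90 = 4.9272.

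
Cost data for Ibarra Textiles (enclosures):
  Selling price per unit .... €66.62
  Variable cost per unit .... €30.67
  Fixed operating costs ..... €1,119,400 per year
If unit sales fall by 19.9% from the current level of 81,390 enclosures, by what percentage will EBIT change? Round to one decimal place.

-32.2%

Contribution at this volume is 81,390 × €35.95 = €2,925,970.50.
Operating income = contribution − fixed costs = €2,925,970.50 − €1,119,400 = €1,806,570.50.
DOL = contribution ÷ EBIT = €2,925,970.50 ÷ €1,806,570.50 = 1.6196.
Operating income changes by 1.6196 × -19.9% = -32.2%.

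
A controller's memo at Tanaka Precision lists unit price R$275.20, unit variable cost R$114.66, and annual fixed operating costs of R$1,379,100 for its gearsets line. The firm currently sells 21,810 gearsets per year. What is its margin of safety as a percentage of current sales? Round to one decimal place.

60.6%

Contribution margin per unit = R$275.20 − R$114.66 = R$160.54. Break-even units = R$1,379,100 ÷ R$160.54 = 8,590.38; break-even revenue = 8,590.38 × R$275.20 = R$2,364,073.25.
Actual sales revenue = 21,810 × R$275.20 = R$6,002,112.00.
Margin of safety = (R$6,002,112.00 − R$2,364,073.25) ÷ R$6,002,112.00 = 60.6%.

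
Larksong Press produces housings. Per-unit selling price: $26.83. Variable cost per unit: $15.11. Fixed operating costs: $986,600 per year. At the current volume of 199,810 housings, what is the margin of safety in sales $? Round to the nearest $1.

$3,102,329

Contribution margin per unit = $26.83 − $15.11 = $11.72. Break-even units = $986,600 ÷ $11.72 = 84,180.89; break-even revenue = 84,180.89 × $26.83 = $2,258,573.21.
Actual sales revenue = 199,810 × $26.83 = $5,360,902.30.
Margin of safety = $5,360,902.30 − $2,258,573.21 = $3,102,329.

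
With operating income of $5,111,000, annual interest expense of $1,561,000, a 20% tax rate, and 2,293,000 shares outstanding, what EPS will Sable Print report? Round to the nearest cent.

$1.24

Pre-tax income = $5,111,000 − $1,561,000.00 = $3,550,000.00.
After tax at 20%: net income = $3,550,000.00 × 0.80 = $2,840,000.00.
Per share: $2,840,000.00 / 2,293,000 shares = $1.24.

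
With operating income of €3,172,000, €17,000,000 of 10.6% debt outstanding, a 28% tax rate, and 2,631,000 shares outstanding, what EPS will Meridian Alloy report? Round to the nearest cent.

Pre-tax income = €3,172,000 − €1,802,000.00 = €1,370,000.00.
After tax at 28%: net income = €1,370,000.00 × 0.72 = €986,400.00.
Per share: €986,400.00 / 2,631,000 shares = €0.37.

€0.37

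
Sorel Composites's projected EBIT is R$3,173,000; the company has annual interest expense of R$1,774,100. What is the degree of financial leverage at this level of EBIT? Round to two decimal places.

2.27

Interest = R$1,774,100.00.
Degree of financial leverage = EBIT / (EBIT − interest) = R$3,173,000 / R$1,398,900.00 = 2.2682.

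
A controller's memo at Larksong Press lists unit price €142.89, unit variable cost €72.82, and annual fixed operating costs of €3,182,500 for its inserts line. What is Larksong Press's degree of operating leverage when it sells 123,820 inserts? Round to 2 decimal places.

Total contribution margin = 123,820 × €70.07 = €8,676,067.40.
Operating income = contribution − fixed costs = €8,676,067.40 − €3,182,500 = €5,493,567.40.
So DOL = total CM / EBIT = €8,676,067.40 / €5,493,567.40 = 1.5793.

1.58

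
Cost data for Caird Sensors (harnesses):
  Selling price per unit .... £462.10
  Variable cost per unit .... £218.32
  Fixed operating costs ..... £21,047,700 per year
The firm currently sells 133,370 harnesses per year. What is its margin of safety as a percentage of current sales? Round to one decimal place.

35.3%

Unit CM = price − variable cost = £462.10 − £218.32 = £243.78. Break-even units = £21,047,700 ÷ £243.78 = 86,338.91; break-even revenue = 86,338.91 × £462.10 = £39,897,211.30.
Current sales = 133,370 × £462.10 = £61,630,277.00.
Margin of safety = (£61,630,277.00 − £39,897,211.30) ÷ £61,630,277.00 = 35.3%.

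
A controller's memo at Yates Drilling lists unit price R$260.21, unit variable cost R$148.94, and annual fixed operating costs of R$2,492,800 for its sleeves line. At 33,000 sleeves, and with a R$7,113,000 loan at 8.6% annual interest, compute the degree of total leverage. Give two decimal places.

6.47

At 33,000 units, contribution = 33,000 × R$111.27 = R$3,671,910.00.
Subtracting fixed costs: EBIT = R$3,671,910.00 − R$2,492,800 = R$1,179,110.00. Interest = R$611,718.00.
DOL = R$3,671,910.00 ÷ R$1,179,110.00 = 3.1141; DFL = R$1,179,110.00 ÷ R$567,392.00 = 2.0781.
Combined leverage = 3.1141 × 2.0781 = 6.4714.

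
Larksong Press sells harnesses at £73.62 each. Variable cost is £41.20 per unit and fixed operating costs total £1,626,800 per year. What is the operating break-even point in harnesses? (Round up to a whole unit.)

Contribution margin per unit = £73.62 − £41.20 = £32.42.
Break-even volume = fixed costs ÷ CM per unit = £1,626,800 ÷ £32.42 = 50,178.90, so 50,179 harnesses.

50,179 harnesses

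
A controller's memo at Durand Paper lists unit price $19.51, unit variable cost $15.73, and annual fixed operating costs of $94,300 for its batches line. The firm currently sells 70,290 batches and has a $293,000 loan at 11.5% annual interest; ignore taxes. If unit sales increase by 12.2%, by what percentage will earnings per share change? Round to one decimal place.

Total contribution margin = 70,290 × $3.78 = $265,696.20.
EBIT = $265,696.20 − $94,300 = $171,396.20.
After interest of $33,695.00, pre-tax earnings = $137,701.20.
Degree of combined leverage = contribution ÷ (EBIT − I) = $265,696.20 ÷ $137,701.20 = 1.9295.
%ΔEPS = DCL × %ΔSales = 1.9295 × +12.2% = +23.5%.

+23.5%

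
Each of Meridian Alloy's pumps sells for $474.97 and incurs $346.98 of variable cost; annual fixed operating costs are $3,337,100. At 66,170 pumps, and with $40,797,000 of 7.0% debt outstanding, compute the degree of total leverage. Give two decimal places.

3.72

At 66,170 units, contribution = 66,170 × $127.99 = $8,469,098.30.
EBIT = $8,469,098.30 − $3,337,100 = $5,131,998.30. Interest = $2,855,790.00, so EBIT − I = $2,276,208.30.
Degree of total leverage = total CM / (EBIT − interest) = $8,469,098.30 / $2,276,208.30 = 3.7207.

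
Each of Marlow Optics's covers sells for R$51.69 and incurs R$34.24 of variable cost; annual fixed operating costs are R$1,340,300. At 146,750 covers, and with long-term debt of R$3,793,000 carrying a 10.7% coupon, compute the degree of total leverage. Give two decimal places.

3.14

At 146,750 units, contribution = 146,750 × R$17.45 = R$2,560,787.50.
Subtracting fixed costs: EBIT = R$2,560,787.50 − R$1,340,300 = R$1,220,487.50. Interest = R$405,851.00, so EBIT − I = R$814,636.50.
DCL = contribution ÷ (EBIT − I) = R$2,560,787.50 ÷ R$814,636.50 = 3.1435.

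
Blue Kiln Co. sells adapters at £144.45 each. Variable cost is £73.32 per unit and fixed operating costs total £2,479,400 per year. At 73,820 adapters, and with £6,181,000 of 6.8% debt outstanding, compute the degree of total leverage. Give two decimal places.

Total contribution margin = 73,820 × £71.13 = £5,250,816.60.
Operating income = contribution − fixed costs = £5,250,816.60 − £2,479,400 = £2,771,416.60. Interest = £420,308.00.
DOL = £5,250,816.60 ÷ £2,771,416.60 = 1.8946; DFL = £2,771,416.60 ÷ £2,351,108.60 = 1.1788.
Combined leverage = 1.8946 × 1.1788 = 2.2334.

2.23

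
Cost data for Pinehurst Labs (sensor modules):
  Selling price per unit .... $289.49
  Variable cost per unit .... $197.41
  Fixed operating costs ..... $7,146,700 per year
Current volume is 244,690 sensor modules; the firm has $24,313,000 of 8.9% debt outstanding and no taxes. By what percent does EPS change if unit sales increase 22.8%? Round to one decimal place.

+38.9%

Total contribution margin = 244,690 × $92.08 = $22,531,055.20.
Operating income = contribution − fixed costs = $22,531,055.20 − $7,146,700 = $15,384,355.20.
After interest of $2,163,857.00, pre-tax earnings = $13,220,498.20.
Degree of combined leverage = contribution ÷ (EBIT − I) = $22,531,055.20 ÷ $13,220,498.20 = 1.7043.
EPS therefore changes by 1.7043 × (+22.8%) = +38.9%.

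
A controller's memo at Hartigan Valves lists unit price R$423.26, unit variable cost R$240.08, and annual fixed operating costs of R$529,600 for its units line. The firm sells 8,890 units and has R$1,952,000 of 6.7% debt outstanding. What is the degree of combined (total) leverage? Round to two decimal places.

1.68

Total contribution margin = 8,890 × R$183.18 = R$1,628,470.20.
Subtracting fixed costs: EBIT = R$1,628,470.20 − R$529,600 = R$1,098,870.20. Interest = R$130,784.00, so EBIT − I = R$968,086.20.
Degree of total leverage = total CM / (EBIT − interest) = R$1,628,470.20 / R$968,086.20 = 1.6822.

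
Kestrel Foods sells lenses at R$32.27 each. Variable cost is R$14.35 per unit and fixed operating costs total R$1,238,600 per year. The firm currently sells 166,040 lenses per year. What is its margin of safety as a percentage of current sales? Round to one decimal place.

Contribution margin per unit = R$32.27 − R$14.35 = R$17.92. Break-even units = R$1,238,600 ÷ R$17.92 = 69,118.30; break-even revenue = 69,118.30 × R$32.27 = R$2,230,447.66.
Current sales = 166,040 × R$32.27 = R$5,358,110.80.
Margin of safety = (R$5,358,110.80 − R$2,230,447.66) ÷ R$5,358,110.80 = 58.4%.

58.4%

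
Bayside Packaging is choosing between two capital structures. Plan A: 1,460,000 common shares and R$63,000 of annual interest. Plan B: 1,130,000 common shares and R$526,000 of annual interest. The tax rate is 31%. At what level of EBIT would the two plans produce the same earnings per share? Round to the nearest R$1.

R$2,111,424

At indifference, (EBIT − 63,000)(1 − t)/1,460,000 = (EBIT − 526,000)(1 − t)/1,130,000.
The (1 − t) factor cancels: (EBIT − 63,000) × 1,130,000 = (EBIT − 526,000) × 1,460,000.
Solving, EBIT = (526,000·1,460,000 − 63,000·1,130,000) / (1,460,000 − 1,130,000) = 696,770,000,000 / 330,000 = 2,111,424.24.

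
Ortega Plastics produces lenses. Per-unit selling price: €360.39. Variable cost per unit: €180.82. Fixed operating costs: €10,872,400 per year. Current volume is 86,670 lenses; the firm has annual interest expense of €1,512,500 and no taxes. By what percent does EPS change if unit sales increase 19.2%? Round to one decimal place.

At 86,670 units, contribution = 86,670 × €179.57 = €15,563,331.90.
EBIT = €15,563,331.90 − €10,872,400 = €4,690,931.90.
After interest of €1,512,500.00, pre-tax earnings = €3,178,431.90.
DCL = total CM / (EBIT − I) = €15,563,331.90 / €3,178,431.90 = 4.8965.
%ΔEPS = DCL × %ΔSales = 4.8965 × +19.2% = +94.0%.

+94.0%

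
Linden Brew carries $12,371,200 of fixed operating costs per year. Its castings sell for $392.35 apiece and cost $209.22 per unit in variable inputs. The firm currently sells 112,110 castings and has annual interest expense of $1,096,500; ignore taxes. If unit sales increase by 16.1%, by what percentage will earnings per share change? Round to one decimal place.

+46.8%

At 112,110 units, contribution = 112,110 × $183.13 = $20,530,704.30.
Subtracting fixed costs: EBIT = $20,530,704.30 − $12,371,200 = $8,159,504.30.
After interest of $1,096,500.00, pre-tax earnings = $7,063,004.30.
Degree of combined leverage = contribution ÷ (EBIT − I) = $20,530,704.30 ÷ $7,063,004.30 = 2.9068.
%ΔEPS = DCL × %ΔSales = 2.9068 × +16.1% = +46.8%.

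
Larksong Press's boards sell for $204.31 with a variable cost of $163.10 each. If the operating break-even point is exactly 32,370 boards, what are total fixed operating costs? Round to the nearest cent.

$1,333,967.70

Unit CM = price − variable cost = $204.31 − $163.10 = $41.21.
Since BE = FC / CM, FC = 32,370 × $41.21 = $1,333,967.70.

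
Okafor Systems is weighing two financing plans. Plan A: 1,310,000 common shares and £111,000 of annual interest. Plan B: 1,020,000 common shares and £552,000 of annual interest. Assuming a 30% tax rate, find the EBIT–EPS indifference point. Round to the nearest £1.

£2,103,103

At indifference, (EBIT − 111,000)(1 − t)/1,310,000 = (EBIT − 552,000)(1 − t)/1,020,000.
Cancelling (1 − t) and cross-multiplying: 1,020,000·(EBIT − 111,000) = 1,310,000·(EBIT − 552,000).
EBIT × (1,310,000 − 1,020,000) = 552,000 × 1,310,000 − 111,000 × 1,020,000 = 609,900,000,000, so EBIT = 609,900,000,000 ÷ 290,000 = 2,103,103.45.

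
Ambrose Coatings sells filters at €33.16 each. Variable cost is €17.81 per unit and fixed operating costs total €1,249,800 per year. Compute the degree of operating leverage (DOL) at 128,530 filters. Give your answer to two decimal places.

2.73

Contribution at this volume is 128,530 × €15.35 = €1,972,935.50.
Operating income = contribution − fixed costs = €1,972,935.50 − €1,249,800 = €723,135.50.
DOL = contribution ÷ EBIT = €1,972,935.50 ÷ €723,135.50 = 2.7283.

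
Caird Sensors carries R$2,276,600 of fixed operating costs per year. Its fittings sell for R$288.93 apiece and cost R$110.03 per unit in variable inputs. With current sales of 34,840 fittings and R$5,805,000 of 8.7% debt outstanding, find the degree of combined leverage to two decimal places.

Total contribution margin = 34,840 × R$178.90 = R$6,232,876.00.
EBIT = R$6,232,876.00 − R$2,276,600 = R$3,956,276.00. Interest = R$505,035.00, so EBIT − I = R$3,451,241.00.
Degree of total leverage = total CM / (EBIT − interest) = R$6,232,876.00 / R$3,451,241.00 = 1.8060.

1.81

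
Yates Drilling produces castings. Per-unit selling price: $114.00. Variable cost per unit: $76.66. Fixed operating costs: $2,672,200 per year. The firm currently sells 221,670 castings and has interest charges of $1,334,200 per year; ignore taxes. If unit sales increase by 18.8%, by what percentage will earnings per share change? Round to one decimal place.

+36.4%

Contribution at this volume is 221,670 × $37.34 = $8,277,157.80.
Subtracting fixed costs: EBIT = $8,277,157.80 − $2,672,200 = $5,604,957.80.
After interest of $1,334,200.00, pre-tax earnings = $4,270,757.80.
Degree of combined leverage = contribution ÷ (EBIT − I) = $8,277,157.80 ÷ $4,270,757.80 = 1.9381.
EPS therefore changes by 1.9381 × (+18.8%) = +36.4%.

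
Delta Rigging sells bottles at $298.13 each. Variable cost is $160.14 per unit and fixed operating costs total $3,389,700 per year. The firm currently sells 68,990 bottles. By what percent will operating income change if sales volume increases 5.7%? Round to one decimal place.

At 68,990 units, contribution = 68,990 × $137.99 = $9,519,930.10.
Subtracting fixed costs: EBIT = $9,519,930.10 − $3,389,700 = $6,130,230.10.
Degree of operating leverage = $9,519,930.10 / $6,130,230.10 = 1.5529.
So EBIT moves 1.5529 × (+5.7%) = +8.9%.

+8.9%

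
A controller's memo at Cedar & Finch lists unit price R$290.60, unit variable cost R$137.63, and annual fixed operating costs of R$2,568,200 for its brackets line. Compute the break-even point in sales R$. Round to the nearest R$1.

Contribution margin per unit = R$290.60 − R$137.63 = R$152.97, a CM ratio of R$152.97 ÷ R$290.60 = 0.5264.
Break-even sales = FC ÷ CM ratio = R$2,568,200 × R$290.60 / R$152.97 = R$4,878,858.

R$4,878,858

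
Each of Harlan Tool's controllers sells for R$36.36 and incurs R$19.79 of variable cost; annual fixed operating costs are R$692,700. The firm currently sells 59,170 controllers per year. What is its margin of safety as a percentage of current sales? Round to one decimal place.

29.3%

Unit CM = price − variable cost = R$36.36 − R$19.79 = R$16.57. Break-even units = R$692,700 ÷ R$16.57 = 41,804.47; break-even revenue = 41,804.47 × R$36.36 = R$1,520,010.38.
Current sales = 59,170 × R$36.36 = R$2,151,421.20.
Margin of safety = (R$2,151,421.20 − R$1,520,010.38) ÷ R$2,151,421.20 = 29.3%.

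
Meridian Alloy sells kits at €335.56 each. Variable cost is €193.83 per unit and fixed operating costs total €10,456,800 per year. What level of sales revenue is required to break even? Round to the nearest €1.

€24,757,524

CM per unit = €335.56 − €193.83 = €141.73; CM ratio = €141.73 / €335.56 = 0.4224.
Break-even revenue = fixed costs × price ÷ CM = €10,456,800 × €335.56 ÷ €141.73 = €24,757,524.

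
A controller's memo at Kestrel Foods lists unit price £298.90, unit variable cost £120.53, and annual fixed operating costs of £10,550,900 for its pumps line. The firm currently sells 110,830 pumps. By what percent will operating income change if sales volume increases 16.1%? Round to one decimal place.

Contribution at this volume is 110,830 × £178.37 = £19,768,747.10.
Operating income = contribution − fixed costs = £19,768,747.10 − £10,550,900 = £9,217,847.10.
Degree of operating leverage = £19,768,747.10 / £9,217,847.10 = 2.1446.
Operating income changes by 2.1446 × +16.1% = +34.5%.

+34.5%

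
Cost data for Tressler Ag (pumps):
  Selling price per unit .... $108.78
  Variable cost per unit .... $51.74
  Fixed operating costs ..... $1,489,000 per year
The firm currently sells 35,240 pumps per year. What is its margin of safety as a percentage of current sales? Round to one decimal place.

25.9%

Each unit contributes $108.78 − $51.74 = $57.04. Break-even units = $1,489,000 ÷ $57.04 = 26,104.49; break-even revenue = 26,104.49 × $108.78 = $2,839,646.21.
Current sales = 35,240 × $108.78 = $3,833,407.20.
Margin of safety = ($3,833,407.20 − $2,839,646.21) ÷ $3,833,407.20 = 25.9%.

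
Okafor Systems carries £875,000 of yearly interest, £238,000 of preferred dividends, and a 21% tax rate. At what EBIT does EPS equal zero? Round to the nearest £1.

Grossing the preferred dividend up to pre-tax terms: £238,000 / (1 − 0.21) = £301,265.82.
EPS = 0 when EBIT covers interest plus the pre-tax preferred burden: £875,000 + £301,265.82 = £1,176,265.82.

£1,176,266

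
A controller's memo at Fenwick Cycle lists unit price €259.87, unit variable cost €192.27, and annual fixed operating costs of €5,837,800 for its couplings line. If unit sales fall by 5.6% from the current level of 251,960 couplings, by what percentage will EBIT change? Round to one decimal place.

-8.5%

Contribution at this volume is 251,960 × €67.60 = €17,032,496.00.
Operating income = contribution − fixed costs = €17,032,496.00 − €5,837,800 = €11,194,696.00.
Degree of operating leverage = €17,032,496.00 / €11,194,696.00 = 1.5215.
%ΔEBIT = DOL × %ΔSales = 1.5215 × -5.6% = -8.5%.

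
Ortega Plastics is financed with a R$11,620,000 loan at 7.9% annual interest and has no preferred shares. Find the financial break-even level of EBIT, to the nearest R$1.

R$917,980

Annual interest = 7.9% × R$11,620,000 = R$917,980.00.
Without preferred stock the financial break-even is simply EBIT = interest = R$917,980.00.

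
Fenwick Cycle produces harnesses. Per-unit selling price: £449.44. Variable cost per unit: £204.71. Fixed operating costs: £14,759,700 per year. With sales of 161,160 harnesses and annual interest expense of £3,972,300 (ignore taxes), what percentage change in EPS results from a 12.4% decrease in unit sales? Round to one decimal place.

Total contribution margin = 161,160 × £244.73 = £39,440,686.80.
Operating income = contribution − fixed costs = £39,440,686.80 − £14,759,700 = £24,680,986.80.
After interest of £3,972,300.00, pre-tax earnings = £20,708,686.80.
DCL = total CM / (EBIT − I) = £39,440,686.80 / £20,708,686.80 = 1.9045.
%ΔEPS = DCL × %ΔSales = 1.9045 × -12.4% = -23.6%.

-23.6%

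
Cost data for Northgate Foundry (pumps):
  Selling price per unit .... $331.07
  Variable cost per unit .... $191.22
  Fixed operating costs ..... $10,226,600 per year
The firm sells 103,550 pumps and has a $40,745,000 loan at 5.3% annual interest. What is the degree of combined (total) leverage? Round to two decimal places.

6.91

Total contribution margin = 103,550 × $139.85 = $14,481,467.50.
Subtracting fixed costs: EBIT = $14,481,467.50 − $10,226,600 = $4,254,867.50. Interest = $2,159,485.00, so EBIT − I = $2,095,382.50.
DCL = contribution ÷ (EBIT − I) = $14,481,467.50 ÷ $2,095,382.50 = 6.9111.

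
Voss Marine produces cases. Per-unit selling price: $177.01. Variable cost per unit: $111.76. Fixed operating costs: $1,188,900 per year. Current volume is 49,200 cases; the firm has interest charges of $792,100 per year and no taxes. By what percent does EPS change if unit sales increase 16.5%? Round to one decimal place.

+43.1%

Contribution at this volume is 49,200 × $65.25 = $3,210,300.00.
Operating income = contribution − fixed costs = $3,210,300.00 − $1,188,900 = $2,021,400.00.
Interest = $792,100.00, so EBIT − I = $1,229,300.00.
Degree of combined leverage = contribution ÷ (EBIT − I) = $3,210,300.00 ÷ $1,229,300.00 = 2.6115.
%ΔEPS = DCL × %ΔSales = 2.6115 × +16.5% = +43.1%.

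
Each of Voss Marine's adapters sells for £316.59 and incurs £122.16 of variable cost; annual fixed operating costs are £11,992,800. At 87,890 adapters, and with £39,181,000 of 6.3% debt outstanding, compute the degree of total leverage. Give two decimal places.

6.50

At 87,890 units, contribution = 87,890 × £194.43 = £17,088,452.70.
Subtracting fixed costs: EBIT = £17,088,452.70 − £11,992,800 = £5,095,652.70. Interest = £2,468,403.00.
DOL = £17,088,452.70 ÷ £5,095,652.70 = 3.3535; DFL = £5,095,652.70 ÷ £2,627,249.70 = 1.9395.
DCL = DOL × DFL = 3.3535 × 1.9395 = 6.5041.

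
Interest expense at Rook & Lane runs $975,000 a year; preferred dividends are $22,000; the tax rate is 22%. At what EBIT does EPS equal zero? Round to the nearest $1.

Preferred dividends are paid after tax, so their pre-tax equivalent is $22,000 ÷ (1 − 0.22) = $28,205.13.
Financial break-even EBIT = interest + D_p ÷ (1 − t) = $975,000 + $28,205.13 = $1,003,205.13.

$1,003,205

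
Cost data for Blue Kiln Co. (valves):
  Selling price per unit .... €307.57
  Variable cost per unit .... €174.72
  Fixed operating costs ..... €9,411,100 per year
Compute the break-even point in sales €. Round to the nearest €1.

€21,788,273

Contribution margin per unit = €307.57 − €174.72 = €132.85, a CM ratio of €132.85 ÷ €307.57 = 0.4319.
Break-even revenue = fixed costs × price ÷ CM = €9,411,100 × €307.57 ÷ €132.85 = €21,788,273.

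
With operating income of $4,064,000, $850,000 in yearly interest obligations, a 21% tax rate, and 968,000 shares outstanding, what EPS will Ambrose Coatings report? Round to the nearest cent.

Interest = $850,000.00, so EBT = $4,064,000 − $850,000.00 = $3,214,000.00.
After tax at 21%: net income = $3,214,000.00 × 0.79 = $2,539,060.00.
EPS = $2,539,060.00 ÷ 968,000 = $2.62.

$2.62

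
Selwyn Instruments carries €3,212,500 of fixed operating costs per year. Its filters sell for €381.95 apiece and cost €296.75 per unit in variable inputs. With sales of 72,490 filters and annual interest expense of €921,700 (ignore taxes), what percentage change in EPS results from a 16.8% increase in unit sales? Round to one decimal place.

+50.8%

Contribution at this volume is 72,490 × €85.20 = €6,176,148.00.
EBIT = €6,176,148.00 − €3,212,500 = €2,963,648.00.
After interest of €921,700.00, pre-tax earnings = €2,041,948.00.
DCL = total CM / (EBIT − I) = €6,176,148.00 / €2,041,948.00 = 3.0246.
%ΔEPS = DCL × %ΔSales = 3.0246 × +16.8% = +50.8%.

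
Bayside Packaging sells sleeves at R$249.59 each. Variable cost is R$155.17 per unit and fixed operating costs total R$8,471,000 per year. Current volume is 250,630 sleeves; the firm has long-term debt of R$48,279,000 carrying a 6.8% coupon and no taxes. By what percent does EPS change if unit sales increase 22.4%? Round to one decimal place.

+44.5%

Total contribution margin = 250,630 × R$94.42 = R$23,664,484.60.
Subtracting fixed costs: EBIT = R$23,664,484.60 − R$8,471,000 = R$15,193,484.60.
After interest of R$3,282,972.00, pre-tax earnings = R$11,910,512.60.
DCL = total CM / (EBIT − I) = R$23,664,484.60 / R$11,910,512.60 = 1.9869.
EPS therefore changes by 1.9869 × (+22.4%) = +44.5%.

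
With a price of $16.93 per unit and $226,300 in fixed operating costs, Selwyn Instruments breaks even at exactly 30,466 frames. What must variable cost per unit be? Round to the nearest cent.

$9.50

At break-even, FC = Q × (P − VC), so P − VC = $226,300 ÷ 30,466 = $7.4280.
Hence VC = price − CM = $16.93 − $7.4280 = $9.50.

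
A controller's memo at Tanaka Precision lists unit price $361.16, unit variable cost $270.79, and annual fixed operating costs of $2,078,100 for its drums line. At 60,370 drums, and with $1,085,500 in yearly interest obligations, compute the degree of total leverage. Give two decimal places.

2.38

At 60,370 units, contribution = 60,370 × $90.37 = $5,455,636.90.
Subtracting fixed costs: EBIT = $5,455,636.90 − $2,078,100 = $3,377,536.90. Interest = $1,085,500.00, so EBIT − I = $2,292,036.90.
DCL = contribution ÷ (EBIT − I) = $5,455,636.90 ÷ $2,292,036.90 = 2.3803.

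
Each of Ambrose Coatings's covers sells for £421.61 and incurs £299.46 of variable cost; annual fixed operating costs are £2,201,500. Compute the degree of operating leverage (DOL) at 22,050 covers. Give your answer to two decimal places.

Contribution at this volume is 22,050 × £122.15 = £2,693,407.50.
Operating income = contribution − fixed costs = £2,693,407.50 − £2,201,500 = £491,907.50.
Degree of operating leverage = £2,693,407.50 / £491,907.50 = 5.4754.

5.48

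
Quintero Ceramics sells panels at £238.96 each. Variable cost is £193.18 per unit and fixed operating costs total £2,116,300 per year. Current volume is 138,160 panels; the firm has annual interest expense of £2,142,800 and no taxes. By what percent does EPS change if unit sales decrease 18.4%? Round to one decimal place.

-56.3%

Contribution at this volume is 138,160 × £45.78 = £6,324,964.80.
Operating income = contribution − fixed costs = £6,324,964.80 − £2,116,300 = £4,208,664.80.
After interest of £2,142,800.00, pre-tax earnings = £2,065,864.80.
DCL = total CM / (EBIT − I) = £6,324,964.80 / £2,065,864.80 = 3.0617.
%ΔEPS = DCL × %ΔSales = 3.0617 × -18.4% = -56.3%.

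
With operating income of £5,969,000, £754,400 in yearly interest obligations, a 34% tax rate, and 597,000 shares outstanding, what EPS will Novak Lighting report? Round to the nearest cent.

Pre-tax income = £5,969,000 − £754,400.00 = £5,214,600.00.
Net income = £5,214,600.00 × (1 − 0.34) = £3,441,636.00.
EPS = £3,441,636.00 ÷ 597,000 = £5.76.

£5.76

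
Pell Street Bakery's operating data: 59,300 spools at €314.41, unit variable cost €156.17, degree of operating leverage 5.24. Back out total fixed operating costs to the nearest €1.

Contribution at this volume is 59,300 × €158.24 = €9,383,632.00.
DOL = contribution / EBIT, so EBIT = €9,383,632.00 / 5.24 = €1,790,769.47.
Fixed costs = CM − EBIT = €9,383,632.00 − €1,790,769.47 = €7,592,863.

€7,592,863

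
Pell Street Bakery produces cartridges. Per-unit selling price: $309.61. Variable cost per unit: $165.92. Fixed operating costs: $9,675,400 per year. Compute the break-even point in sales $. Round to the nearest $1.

Contribution margin per unit = $309.61 − $165.92 = $143.69, a CM ratio of $143.69 ÷ $309.61 = 0.4641.
Break-even revenue = fixed costs × price ÷ CM = $9,675,400 × $309.61 ÷ $143.69 = $20,847,662.

$20,847,662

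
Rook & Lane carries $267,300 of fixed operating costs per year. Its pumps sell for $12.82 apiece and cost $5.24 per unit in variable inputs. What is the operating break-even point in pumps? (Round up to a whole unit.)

Each unit contributes $12.82 − $5.24 = $7.58.
Break-even Q = $267,300 / $7.58 = 35,263.85 → 35,264 pumps.

35,264 pumps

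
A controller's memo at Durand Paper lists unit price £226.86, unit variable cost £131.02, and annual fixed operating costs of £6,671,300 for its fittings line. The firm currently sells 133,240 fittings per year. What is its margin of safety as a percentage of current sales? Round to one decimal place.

47.8%

Unit CM = price − variable cost = £226.86 − £131.02 = £95.84. Break-even units = £6,671,300 ÷ £95.84 = 69,608.72; break-even revenue = 69,608.72 × £226.86 = £15,791,434.87.
Actual sales revenue = 133,240 × £226.86 = £30,226,826.40.
Margin of safety = (£30,226,826.40 − £15,791,434.87) ÷ £30,226,826.40 = 47.8%.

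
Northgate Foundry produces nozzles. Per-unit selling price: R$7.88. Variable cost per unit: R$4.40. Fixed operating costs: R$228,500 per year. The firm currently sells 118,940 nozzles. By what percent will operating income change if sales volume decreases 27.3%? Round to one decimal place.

Total contribution margin = 118,940 × R$3.48 = R$413,911.20.
Subtracting fixed costs: EBIT = R$413,911.20 − R$228,500 = R$185,411.20.
Degree of operating leverage = R$413,911.20 / R$185,411.20 = 2.2324.
So EBIT moves 2.2324 × (-27.3%) = -60.9%.

-60.9%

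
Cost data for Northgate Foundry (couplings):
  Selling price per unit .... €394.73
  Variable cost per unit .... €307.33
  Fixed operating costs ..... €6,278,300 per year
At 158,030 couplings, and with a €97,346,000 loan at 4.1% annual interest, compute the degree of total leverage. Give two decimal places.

3.90

At 158,030 units, contribution = 158,030 × €87.40 = €13,811,822.00.
Operating income = contribution − fixed costs = €13,811,822.00 − €6,278,300 = €7,533,522.00. Interest = €3,991,186.00.
DOL = €13,811,822.00 ÷ €7,533,522.00 = 1.8334; DFL = €7,533,522.00 ÷ €3,542,336.00 = 2.1267.
DCL = DOL × DFL = 1.8334 × 2.1267 = 3.8991.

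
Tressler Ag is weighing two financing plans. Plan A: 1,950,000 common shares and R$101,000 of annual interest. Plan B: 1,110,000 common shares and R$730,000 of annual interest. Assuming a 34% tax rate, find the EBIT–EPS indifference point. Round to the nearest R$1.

R$1,561,179

At indifference, (EBIT − 101,000)(1 − t)/1,950,000 = (EBIT − 730,000)(1 − t)/1,110,000.
Cancelling (1 − t) and cross-multiplying: 1,110,000·(EBIT − 101,000) = 1,950,000·(EBIT − 730,000).
EBIT × (1,950,000 − 1,110,000) = 730,000 × 1,950,000 − 101,000 × 1,110,000 = 1,311,390,000,000, so EBIT = 1,311,390,000,000 ÷ 840,000 = 1,561,178.57.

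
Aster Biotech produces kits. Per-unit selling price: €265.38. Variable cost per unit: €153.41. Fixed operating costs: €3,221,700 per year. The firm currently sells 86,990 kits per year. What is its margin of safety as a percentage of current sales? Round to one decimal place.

66.9%

Each unit contributes €265.38 − €153.41 = €111.97. Break-even units = €3,221,700 ÷ €111.97 = 28,772.89; break-even revenue = 28,772.89 × €265.38 = €7,635,748.38.
Current sales = 86,990 × €265.38 = €23,085,406.20.
Margin of safety = (€23,085,406.20 − €7,635,748.38) ÷ €23,085,406.20 = 66.9%.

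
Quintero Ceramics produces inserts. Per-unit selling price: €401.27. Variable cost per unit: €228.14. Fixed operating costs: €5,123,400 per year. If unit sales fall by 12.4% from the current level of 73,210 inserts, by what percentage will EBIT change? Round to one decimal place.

-20.8%

At 73,210 units, contribution = 73,210 × €173.13 = €12,674,847.30.
Subtracting fixed costs: EBIT = €12,674,847.30 − €5,123,400 = €7,551,447.30.
Degree of operating leverage = €12,674,847.30 / €7,551,447.30 = 1.6785.
So EBIT moves 1.6785 × (-12.4%) = -20.8%.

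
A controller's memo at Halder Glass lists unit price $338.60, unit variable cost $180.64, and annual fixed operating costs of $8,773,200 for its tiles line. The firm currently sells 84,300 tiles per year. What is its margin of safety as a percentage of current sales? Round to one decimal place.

Unit CM = price − variable cost = $338.60 − $180.64 = $157.96. Break-even units = $8,773,200 ÷ $157.96 = 55,540.64; break-even revenue = 55,540.64 × $338.60 = $18,806,061.79.
Actual sales revenue = 84,300 × $338.60 = $28,543,980.00.
Margin of safety = ($28,543,980.00 − $18,806,061.79) ÷ $28,543,980.00 = 34.1%.

34.1%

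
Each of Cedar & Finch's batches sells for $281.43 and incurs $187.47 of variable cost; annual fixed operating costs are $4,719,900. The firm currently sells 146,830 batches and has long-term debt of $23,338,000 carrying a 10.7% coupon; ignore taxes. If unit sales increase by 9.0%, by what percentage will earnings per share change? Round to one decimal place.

+18.9%

Contribution at this volume is 146,830 × $93.96 = $13,796,146.80.
Subtracting fixed costs: EBIT = $13,796,146.80 − $4,719,900 = $9,076,246.80.
Interest = $2,497,166.00, so EBIT − I = $6,579,080.80.
Degree of combined leverage = contribution ÷ (EBIT − I) = $13,796,146.80 ÷ $6,579,080.80 = 2.0970.
EPS therefore changes by 2.0970 × (+9.0%) = +18.9%.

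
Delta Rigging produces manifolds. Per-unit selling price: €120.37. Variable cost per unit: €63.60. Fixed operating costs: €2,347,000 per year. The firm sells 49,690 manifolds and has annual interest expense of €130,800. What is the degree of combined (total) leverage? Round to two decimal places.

Total contribution margin = 49,690 × €56.77 = €2,820,901.30.
EBIT = €2,820,901.30 − €2,347,000 = €473,901.30. Interest = €130,800.00.
DOL = €2,820,901.30 ÷ €473,901.30 = 5.9525; DFL = €473,901.30 ÷ €343,101.30 = 1.3812.
Combined leverage = 5.9525 × 1.3812 = 8.2216.

8.22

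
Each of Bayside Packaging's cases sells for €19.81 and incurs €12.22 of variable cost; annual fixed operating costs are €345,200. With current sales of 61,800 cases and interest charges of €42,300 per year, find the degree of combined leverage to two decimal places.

5.75

Contribution at this volume is 61,800 × €7.59 = €469,062.00.
Operating income = contribution − fixed costs = €469,062.00 − €345,200 = €123,862.00. Interest = €42,300.00.
DOL = €469,062.00 ÷ €123,862.00 = 3.7870; DFL = €123,862.00 ÷ €81,562.00 = 1.5186.
Combined leverage = 3.7870 × 1.5186 = 5.7509.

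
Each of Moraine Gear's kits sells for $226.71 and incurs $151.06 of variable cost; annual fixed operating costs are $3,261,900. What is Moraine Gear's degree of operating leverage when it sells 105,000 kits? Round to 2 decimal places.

Contribution at this volume is 105,000 × $75.65 = $7,943,250.00.
Subtracting fixed costs: EBIT = $7,943,250.00 − $3,261,900 = $4,681,350.00.
Degree of operating leverage = $7,943,250.00 / $4,681,350.00 = 1.6968.

1.70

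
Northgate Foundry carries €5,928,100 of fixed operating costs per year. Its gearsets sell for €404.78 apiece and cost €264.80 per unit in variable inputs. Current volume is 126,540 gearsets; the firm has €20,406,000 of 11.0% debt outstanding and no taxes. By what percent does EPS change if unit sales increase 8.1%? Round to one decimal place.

Contribution at this volume is 126,540 × €139.98 = €17,713,069.20.
EBIT = €17,713,069.20 − €5,928,100 = €11,784,969.20.
Interest = €2,244,660.00, so EBIT − I = €9,540,309.20.
DCL = total CM / (EBIT − I) = €17,713,069.20 / €9,540,309.20 = 1.8567.
%ΔEPS = DCL × %ΔSales = 1.8567 × +8.1% = +15.0%.

+15.0%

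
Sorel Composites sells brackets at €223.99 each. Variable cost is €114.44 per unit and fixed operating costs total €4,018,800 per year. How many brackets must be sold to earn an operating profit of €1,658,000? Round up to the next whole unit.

Each unit contributes €223.99 − €114.44 = €109.55.
Required volume = (fixed costs + target profit) ÷ CM = (€4,018,800 + €1,658,000) ÷ €109.55 = 51,819.26, so 51,820 brackets.

51,820 brackets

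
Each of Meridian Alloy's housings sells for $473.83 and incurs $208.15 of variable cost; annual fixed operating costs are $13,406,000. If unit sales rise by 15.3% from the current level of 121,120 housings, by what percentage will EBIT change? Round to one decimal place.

Contribution at this volume is 121,120 × $265.68 = $32,179,161.60.
Operating income = contribution − fixed costs = $32,179,161.60 − $13,406,000 = $18,773,161.60.
DOL = contribution ÷ EBIT = $32,179,161.60 ÷ $18,773,161.60 = 1.7141.
Operating income changes by 1.7141 × +15.3% = +26.2%.

+26.2%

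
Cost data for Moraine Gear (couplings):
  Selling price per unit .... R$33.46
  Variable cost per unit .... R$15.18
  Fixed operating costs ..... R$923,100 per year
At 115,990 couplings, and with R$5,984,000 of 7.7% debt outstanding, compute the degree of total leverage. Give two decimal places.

2.88

Contribution at this volume is 115,990 × R$18.28 = R$2,120,297.20.
EBIT = R$2,120,297.20 − R$923,100 = R$1,197,197.20. Interest = R$460,768.00.
DOL = R$2,120,297.20 ÷ R$1,197,197.20 = 1.7711; DFL = R$1,197,197.20 ÷ R$736,429.20 = 1.6257.
DCL = DOL × DFL = 1.7711 × 1.6257 = 2.8793.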